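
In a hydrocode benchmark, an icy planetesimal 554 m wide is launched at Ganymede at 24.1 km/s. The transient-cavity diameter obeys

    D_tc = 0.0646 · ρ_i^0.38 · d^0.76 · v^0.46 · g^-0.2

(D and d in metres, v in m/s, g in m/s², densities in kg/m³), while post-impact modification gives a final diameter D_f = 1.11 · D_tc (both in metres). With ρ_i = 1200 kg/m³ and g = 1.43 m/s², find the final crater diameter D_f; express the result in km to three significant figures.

D_f ≈ 12.5 km

v = 24100 m/s.
ρ_i^0.38 = 1200^0.38 = 14.79
d^0.76 = 554^0.76 = 121.6
v^0.46 = 24100^0.46 = 103.7
g^-0.2 = 1.43^-0.2 = 0.9310
D_tc = 0.0646 × 14.79 × 121.6 × 103.7 × 0.9310 = 11220 m
D_f = 1.11 × 11220 = 12454 m
     = 12.45 km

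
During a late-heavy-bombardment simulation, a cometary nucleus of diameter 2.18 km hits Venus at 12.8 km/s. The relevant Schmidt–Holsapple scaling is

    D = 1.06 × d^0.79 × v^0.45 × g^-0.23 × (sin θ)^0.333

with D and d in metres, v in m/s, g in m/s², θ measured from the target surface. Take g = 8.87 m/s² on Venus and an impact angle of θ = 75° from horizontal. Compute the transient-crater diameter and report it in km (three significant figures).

D ≈ 19.4 km

In SI units: d = 2180 m, v = 12800 m/s.
d^0.79 = 2180^0.79 = 433.9
v^0.45 = 12800^0.45 = 70.51
g^-0.23 = 8.87^-0.23 = 0.6053
(sin 75°)^0.333 = 0.9659^0.333 = 0.9885
D = 1.06 × 433.9 × 70.51 × 0.6053 × 0.9885 = 19404 m
   = 19.40 km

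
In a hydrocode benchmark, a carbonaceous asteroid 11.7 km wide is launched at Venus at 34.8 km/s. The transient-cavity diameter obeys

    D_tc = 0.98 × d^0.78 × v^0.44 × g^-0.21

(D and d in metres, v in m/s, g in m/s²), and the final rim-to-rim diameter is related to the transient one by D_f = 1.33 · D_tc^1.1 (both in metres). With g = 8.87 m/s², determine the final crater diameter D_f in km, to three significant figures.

In SI: d = 11700 m, v = 34800 m/s.
d^0.78 = 11700^0.78 = 1490
v^0.44 = 34800^0.44 = 99.61
g^-0.21 = 8.87^-0.21 = 0.6323
D_tc = 0.98 × 1490 × 99.61 × 0.6323 = 91970 m
D_f = 1.33 × (91970)^1.1 = 3.836 × 10^5 m
     = 383.6 km

D_f ≈ 384 km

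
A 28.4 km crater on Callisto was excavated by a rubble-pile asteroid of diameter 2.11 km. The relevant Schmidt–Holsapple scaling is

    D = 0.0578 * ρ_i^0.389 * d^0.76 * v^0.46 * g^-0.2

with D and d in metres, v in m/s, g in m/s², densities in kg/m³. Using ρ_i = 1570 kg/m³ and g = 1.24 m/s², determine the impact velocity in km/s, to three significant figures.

v ≈ 16.5 km/s

Rearranging for v: v = [D / (0.0578 · 1570^0.389 · 2110^0.76 · 1.24^-0.2)]^(1/0.46).
D = 28400 m.
1570^0.389 = 17.51
2110^0.76 = 336.1
1.24^-0.2 = 0.9579
Denominator = 0.0578 × 17.51 × 336.1 × 0.9579 = 325.8
D / 325.8 = 28400 / 325.8 = 87.17
v = 87.17^(1/0.46) = 87.17^2.1739 = 16526 m/s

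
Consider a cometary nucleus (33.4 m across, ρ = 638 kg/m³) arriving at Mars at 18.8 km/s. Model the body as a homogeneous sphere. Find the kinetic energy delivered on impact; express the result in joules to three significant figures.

v = 18800 m/s.
Mass m = (π/6) ρ d³ = (π/6) × 638 × (33.4)³ = 1.245 × 10^7 kg
E = ½ m v² = 0.5 × 1.245 × 10^7 × (18800)² = 2.200 × 10^15 J

E ≈ 2.20 × 10^15 J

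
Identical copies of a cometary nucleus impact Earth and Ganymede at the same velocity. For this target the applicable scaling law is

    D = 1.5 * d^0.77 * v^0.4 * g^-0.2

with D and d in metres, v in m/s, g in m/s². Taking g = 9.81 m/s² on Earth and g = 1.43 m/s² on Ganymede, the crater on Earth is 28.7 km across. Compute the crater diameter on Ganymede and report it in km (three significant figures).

All impactor-dependent factors cancel in the ratio, leaving D_Ganymede/D_Earth = (g_Ganymede/g_Earth)^-0.2.
(1.43/9.81)^-0.2 = 0.1458^-0.2 = 1.470
D_Ganymede = 1.470 × 28.7 km = 42.2 km

D ≈ 42.2 km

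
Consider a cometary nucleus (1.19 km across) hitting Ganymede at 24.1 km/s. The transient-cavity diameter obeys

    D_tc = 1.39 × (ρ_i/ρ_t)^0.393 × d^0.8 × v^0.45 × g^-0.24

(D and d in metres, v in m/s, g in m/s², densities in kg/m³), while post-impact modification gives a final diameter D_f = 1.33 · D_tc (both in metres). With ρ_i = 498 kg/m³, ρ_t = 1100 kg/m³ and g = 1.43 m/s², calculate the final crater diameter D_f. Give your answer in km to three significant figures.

D_f ≈ 33.6 km

In SI: d = 1190 m, v = 24100 m/s.
(ρ_i/ρ_t)^0.393 = (498/1100)^0.393 = 0.7324
d^0.8 = 1190^0.8 = 288.7
v^0.45 = 24100^0.45 = 93.74
g^-0.24 = 1.43^-0.24 = 0.9177
D_tc = 1.39 × 0.7324 × 288.7 × 93.74 × 0.9177 = 25280 m
D_f = 1.33 × 25280 = 33622 m
     = 33.62 km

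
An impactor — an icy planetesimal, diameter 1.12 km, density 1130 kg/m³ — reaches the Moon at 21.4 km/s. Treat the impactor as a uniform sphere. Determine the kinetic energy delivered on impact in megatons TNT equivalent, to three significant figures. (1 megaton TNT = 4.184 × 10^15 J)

E ≈ 45500 Mt TNT

d = 1120 m; v = 21400 m/s.
Mass m = (π/6) ρ d³ = (π/6) × 1130 × (1120)³ = 8.312 × 10^11 kg
E = ½ m v² = 0.5 × 8.312 × 10^11 × (21400)² = 1.903 × 10^20 J
   = 1.903 × 10^20 / 4.184×10^15 = 45483 Mt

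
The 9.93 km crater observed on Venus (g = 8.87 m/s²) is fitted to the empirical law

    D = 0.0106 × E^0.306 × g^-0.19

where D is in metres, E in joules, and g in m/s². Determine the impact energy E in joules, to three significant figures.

E ≈ 1.27 × 10^20 J

Rearranging: E = [D / (0.0106 · g^-0.19)]^(1/0.306).
D = 9930 m.
g^-0.19 = 8.87^-0.19 = 0.6605
D / (0.0106 × 0.6605) = 9930 / (7.001 × 10^-3) = 1.418 × 10^6
E = (1.418 × 10^6)^3.268 = 1.270 × 10^20 J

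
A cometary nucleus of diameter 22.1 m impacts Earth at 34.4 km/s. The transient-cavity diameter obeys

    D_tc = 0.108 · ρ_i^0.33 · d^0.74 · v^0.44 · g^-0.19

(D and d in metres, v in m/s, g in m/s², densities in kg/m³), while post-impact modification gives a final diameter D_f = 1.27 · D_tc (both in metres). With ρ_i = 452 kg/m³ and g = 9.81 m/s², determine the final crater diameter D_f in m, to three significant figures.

D_f ≈ 655 m

v = 34400 m/s.
ρ_i^0.33 = 452^0.33 = 7.520
d^0.74 = 22.1^0.74 = 9.882
v^0.44 = 34400^0.44 = 99.10
g^-0.19 = 9.81^-0.19 = 0.6480
D_tc = 0.108 × 7.520 × 9.882 × 99.10 × 0.6480 = 515.4 m
D_f = 1.27 × 515.4 = 654.6 m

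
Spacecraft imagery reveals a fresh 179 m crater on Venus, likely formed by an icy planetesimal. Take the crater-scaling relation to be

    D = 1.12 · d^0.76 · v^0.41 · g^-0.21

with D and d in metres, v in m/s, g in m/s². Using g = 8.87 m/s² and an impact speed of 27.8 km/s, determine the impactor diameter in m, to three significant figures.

Rearranging for d: d = [D / (1.12 · 27800^0.41 · 8.87^-0.21)]^(1/0.76).
27800^0.41 = 66.38
8.87^-0.21 = 0.6323
Denominator = 1.12 × 66.38 × 0.6323 = 47.01
D / 47.01 = 179 / 47.01 = 3.808
d = 3.808^(1/0.76) = 3.808^1.3158 = 5.809 m

d ≈ 5.81 m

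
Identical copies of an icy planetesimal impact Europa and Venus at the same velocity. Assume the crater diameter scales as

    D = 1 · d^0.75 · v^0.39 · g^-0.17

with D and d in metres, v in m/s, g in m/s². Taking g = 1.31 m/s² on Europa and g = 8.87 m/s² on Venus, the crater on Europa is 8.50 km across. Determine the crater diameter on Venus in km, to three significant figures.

D ≈ 6.14 km

All impactor-dependent factors cancel in the ratio, leaving D_Venus/D_Europa = (g_Venus/g_Europa)^-0.17.
(8.87/1.31)^-0.17 = 6.771^-0.17 = 0.7224
D_Venus = 0.7224 × 8.50 km = 6.14 km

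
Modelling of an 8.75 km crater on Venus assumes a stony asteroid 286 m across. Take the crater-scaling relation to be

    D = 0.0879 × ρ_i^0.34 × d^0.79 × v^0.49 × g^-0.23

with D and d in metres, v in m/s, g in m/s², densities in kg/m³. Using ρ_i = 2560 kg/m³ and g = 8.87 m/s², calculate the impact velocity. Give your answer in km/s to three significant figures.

Rearranging for v: v = [D / (0.0879 · 2560^0.34 · 286^0.79 · 8.87^-0.23)]^(1/0.49).
D = 8750 m.
2560^0.34 = 14.41
286^0.79 = 87.20
8.87^-0.23 = 0.6053
Denominator = 0.0879 × 14.41 × 87.20 × 0.6053 = 66.86
D / 66.86 = 8750 / 66.86 = 130.9
v = 130.9^(1/0.49) = 130.9^2.0408 = 20905 m/s

v ≈ 20.9 km/s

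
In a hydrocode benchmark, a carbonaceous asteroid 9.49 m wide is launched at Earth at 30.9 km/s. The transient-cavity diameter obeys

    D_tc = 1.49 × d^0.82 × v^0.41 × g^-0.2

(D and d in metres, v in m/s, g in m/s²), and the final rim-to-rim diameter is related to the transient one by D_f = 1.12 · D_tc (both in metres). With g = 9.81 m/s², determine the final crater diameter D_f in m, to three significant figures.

D_f ≈ 464 m

v = 30900 m/s.
d^0.82 = 9.49^0.82 = 6.329
v^0.41 = 30900^0.41 = 69.32
g^-0.2 = 9.81^-0.2 = 0.6334
D_tc = 1.49 × 6.329 × 69.32 × 0.6334 = 414.1 m
D_f = 1.12 × 414.1 = 463.8 m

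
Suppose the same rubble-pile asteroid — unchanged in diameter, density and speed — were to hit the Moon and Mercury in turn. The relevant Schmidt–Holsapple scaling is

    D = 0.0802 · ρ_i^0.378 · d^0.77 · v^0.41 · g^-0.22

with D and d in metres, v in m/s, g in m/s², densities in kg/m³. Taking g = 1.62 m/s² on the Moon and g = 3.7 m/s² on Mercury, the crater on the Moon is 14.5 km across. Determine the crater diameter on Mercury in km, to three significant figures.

D ≈ 12.1 km

All impactor-dependent factors cancel in the ratio, leaving D_Mercury/D_Moon = (g_Mercury/g_Moon)^-0.22.
(3.7/1.62)^-0.22 = 2.284^-0.22 = 0.8338
D_Mercury = 0.8338 × 14.5 km = 12.1 km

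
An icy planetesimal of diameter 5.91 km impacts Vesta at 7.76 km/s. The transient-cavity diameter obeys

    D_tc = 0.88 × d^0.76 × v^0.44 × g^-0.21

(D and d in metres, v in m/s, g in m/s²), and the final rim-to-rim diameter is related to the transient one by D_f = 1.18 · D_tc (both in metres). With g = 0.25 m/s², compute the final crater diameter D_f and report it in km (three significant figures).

In SI: d = 5910 m, v = 7760 m/s.
d^0.76 = 5910^0.76 = 735.2
v^0.44 = 7760^0.44 = 51.47
g^-0.21 = 0.25^-0.21 = 1.338
D_tc = 0.88 × 735.2 × 51.47 × 1.338 = 44560 m
D_f = 1.18 × 44560 = 52581 m
     = 52.58 km

D_f ≈ 52.6 km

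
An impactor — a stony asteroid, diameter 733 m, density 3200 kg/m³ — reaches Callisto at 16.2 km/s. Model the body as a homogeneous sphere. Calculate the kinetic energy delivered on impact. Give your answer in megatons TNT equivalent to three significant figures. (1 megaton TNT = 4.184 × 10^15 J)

E ≈ 20700 Mt TNT

v = 16200 m/s.
Mass m = (π/6) ρ d³ = (π/6) × 3200 × (733)³ = 6.599 × 10^11 kg
E = ½ m v² = 0.5 × 6.599 × 10^11 × (16200)² = 8.659 × 10^19 J
   = 8.659 × 10^19 / 4.184×10^15 = 20696 Mt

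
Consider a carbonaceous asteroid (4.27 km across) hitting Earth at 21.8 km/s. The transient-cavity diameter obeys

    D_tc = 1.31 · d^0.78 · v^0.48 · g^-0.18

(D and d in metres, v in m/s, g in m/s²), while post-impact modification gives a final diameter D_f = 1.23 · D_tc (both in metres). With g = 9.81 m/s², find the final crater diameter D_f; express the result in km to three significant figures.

D_f ≈ 87.7 km

In SI: d = 4270 m, v = 21800 m/s.
d^0.78 = 4270^0.78 = 678.8
v^0.48 = 21800^0.48 = 120.9
g^-0.18 = 9.81^-0.18 = 0.6630
D_tc = 1.31 × 678.8 × 120.9 × 0.6630 = 71280 m
D_f = 1.23 × 71280 = 87674 m
     = 87.67 km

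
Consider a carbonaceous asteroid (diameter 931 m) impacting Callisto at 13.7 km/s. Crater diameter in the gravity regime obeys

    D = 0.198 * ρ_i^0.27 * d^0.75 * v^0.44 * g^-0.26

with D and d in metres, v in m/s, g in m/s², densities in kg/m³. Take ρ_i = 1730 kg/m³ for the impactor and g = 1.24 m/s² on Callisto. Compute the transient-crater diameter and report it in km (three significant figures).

D ≈ 15.6 km

In SI units: v = 13700 m/s.
ρ_i^0.27 = 1730^0.27 = 7.486
d^0.75 = 931^0.75 = 168.5
v^0.44 = 13700^0.44 = 66.09
g^-0.26 = 1.24^-0.26 = 0.9456
D = 0.198 × 7.486 × 168.5 × 66.09 × 0.9456 = 15608 m
   = 15.61 km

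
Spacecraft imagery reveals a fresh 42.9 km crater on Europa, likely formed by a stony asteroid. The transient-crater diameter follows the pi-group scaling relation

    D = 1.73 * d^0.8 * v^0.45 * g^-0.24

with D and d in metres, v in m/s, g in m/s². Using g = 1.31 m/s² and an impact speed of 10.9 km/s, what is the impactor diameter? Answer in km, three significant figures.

Rearranging for d: d = [D / (1.73 · 10900^0.45 · 1.31^-0.24)]^(1/0.8).
D = 42900 m.
10900^0.45 = 65.59
1.31^-0.24 = 0.9372
Denominator = 1.73 × 65.59 × 0.9372 = 106.3
D / 106.3 = 42900 / 106.3 = 403.6
d = 403.6^(1/0.8) = 403.6^1.25 = 1809 m

d ≈ 1.81 km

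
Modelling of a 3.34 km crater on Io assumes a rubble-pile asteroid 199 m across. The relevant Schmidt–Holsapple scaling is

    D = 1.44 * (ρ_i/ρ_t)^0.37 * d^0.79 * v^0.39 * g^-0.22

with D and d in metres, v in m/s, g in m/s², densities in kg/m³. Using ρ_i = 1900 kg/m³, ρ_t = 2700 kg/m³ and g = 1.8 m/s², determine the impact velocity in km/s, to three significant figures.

Rearranging for v: v = [D / (1.44 · (1900/2700)^0.37 · 199^0.79 · 1.8^-0.22)]^(1/0.39).
D = 3340 m.
(1900/2700)^0.37 = 0.8781
199^0.79 = 65.48
1.8^-0.22 = 0.8787
Denominator = 1.44 × 0.8781 × 65.48 × 0.8787 = 72.75
D / 72.75 = 3340 / 72.75 = 45.91
v = 45.91^(1/0.39) = 45.91^2.5641 = 18251 m/s

v ≈ 18.3 km/s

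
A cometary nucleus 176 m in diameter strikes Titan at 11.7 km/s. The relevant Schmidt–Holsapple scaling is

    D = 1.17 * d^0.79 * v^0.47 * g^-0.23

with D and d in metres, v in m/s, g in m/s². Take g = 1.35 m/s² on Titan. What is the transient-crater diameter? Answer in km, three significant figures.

In SI units: v = 11700 m/s.
d^0.79 = 176^0.79 = 59.42
v^0.47 = 11700^0.47 = 81.67
g^-0.23 = 1.35^-0.23 = 0.9333
D = 1.17 × 59.42 × 81.67 × 0.9333 = 5299 m
   = 5.299 km

D ≈ 5.30 km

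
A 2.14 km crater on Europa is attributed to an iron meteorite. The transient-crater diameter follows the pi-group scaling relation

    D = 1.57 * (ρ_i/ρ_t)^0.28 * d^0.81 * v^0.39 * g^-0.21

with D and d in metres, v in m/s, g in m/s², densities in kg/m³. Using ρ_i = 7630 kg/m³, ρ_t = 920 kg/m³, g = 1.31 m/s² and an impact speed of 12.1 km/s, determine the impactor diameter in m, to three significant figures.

Rearranging for d: d = [D / (1.57 · (7630/920)^0.28 · 12100^0.39 · 1.31^-0.21)]^(1/0.81).
D = 2140 m.
(7630/920)^0.28 = 1.808
12100^0.39 = 39.11
1.31^-0.21 = 0.9449
Denominator = 1.57 × 1.808 × 39.11 × 0.9449 = 104.9
D / 104.9 = 2140 / 104.9 = 20.40
d = 20.40^(1/0.81) = 20.40^1.2346 = 41.39 m

d ≈ 41.4 m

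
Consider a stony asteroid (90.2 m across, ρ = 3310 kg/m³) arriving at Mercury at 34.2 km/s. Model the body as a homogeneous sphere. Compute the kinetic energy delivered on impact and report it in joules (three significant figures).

v = 34200 m/s.
Mass m = (π/6) ρ d³ = (π/6) × 3310 × (90.2)³ = 1.272 × 10^9 kg
E = ½ m v² = 0.5 × 1.272 × 10^9 × (34200)² = 7.439 × 10^17 J

E ≈ 7.44 × 10^17 J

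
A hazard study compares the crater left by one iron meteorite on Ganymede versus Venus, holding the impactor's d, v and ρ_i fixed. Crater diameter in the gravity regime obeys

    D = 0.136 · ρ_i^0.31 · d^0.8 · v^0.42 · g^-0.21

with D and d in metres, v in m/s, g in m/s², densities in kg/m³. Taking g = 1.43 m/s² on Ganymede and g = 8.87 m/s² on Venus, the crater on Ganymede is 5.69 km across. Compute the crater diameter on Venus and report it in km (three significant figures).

All impactor-dependent factors cancel in the ratio, leaving D_Venus/D_Ganymede = (g_Venus/g_Ganymede)^-0.21.
(8.87/1.43)^-0.21 = 6.203^-0.21 = 0.6816
D_Venus = 0.6816 × 5.69 km = 3.88 km

D ≈ 3.88 km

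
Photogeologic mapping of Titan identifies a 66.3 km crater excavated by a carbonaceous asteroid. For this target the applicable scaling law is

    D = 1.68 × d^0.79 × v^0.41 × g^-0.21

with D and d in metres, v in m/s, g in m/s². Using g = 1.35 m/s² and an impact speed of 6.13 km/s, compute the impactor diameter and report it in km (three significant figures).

Rearranging for d: d = [D / (1.68 · 6130^0.41 · 1.35^-0.21)]^(1/0.79).
D = 66300 m.
6130^0.41 = 35.72
1.35^-0.21 = 0.9389
Denominator = 1.68 × 35.72 × 0.9389 = 56.34
D / 56.34 = 66300 / 56.34 = 1177
d = 1177^(1/0.79) = 1177^1.2658 = 7709 m

d ≈ 7.71 km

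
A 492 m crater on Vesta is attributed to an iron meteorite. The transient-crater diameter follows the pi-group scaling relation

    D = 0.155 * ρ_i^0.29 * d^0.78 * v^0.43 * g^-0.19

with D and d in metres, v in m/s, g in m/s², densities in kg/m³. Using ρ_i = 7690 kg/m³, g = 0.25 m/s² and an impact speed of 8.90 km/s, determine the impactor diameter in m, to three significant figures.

d ≈ 5.26 m

Rearranging for d: d = [D / (0.155 · 7690^0.29 · 8900^0.43 · 0.25^-0.19)]^(1/0.78).
7690^0.29 = 13.39
8900^0.43 = 49.92
0.25^-0.19 = 1.301
Denominator = 0.155 × 13.39 × 49.92 × 1.301 = 134.8
D / 134.8 = 492 / 134.8 = 3.650
d = 3.650^(1/0.78) = 3.650^1.2821 = 5.259 m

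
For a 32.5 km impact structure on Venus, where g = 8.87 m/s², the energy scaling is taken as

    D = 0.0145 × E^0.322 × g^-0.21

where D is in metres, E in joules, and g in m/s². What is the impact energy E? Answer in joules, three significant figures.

Rearranging: E = [D / (0.0145 · g^-0.21)]^(1/0.322).
D = 32500 m.
g^-0.21 = 8.87^-0.21 = 0.6323
D / (0.0145 × 0.6323) = 32500 / (9.168 × 10^-3) = 3.545 × 10^6
E = (3.545 × 10^6)^3.1056 = 2.190 × 10^20 J

E ≈ 2.19 × 10^20 J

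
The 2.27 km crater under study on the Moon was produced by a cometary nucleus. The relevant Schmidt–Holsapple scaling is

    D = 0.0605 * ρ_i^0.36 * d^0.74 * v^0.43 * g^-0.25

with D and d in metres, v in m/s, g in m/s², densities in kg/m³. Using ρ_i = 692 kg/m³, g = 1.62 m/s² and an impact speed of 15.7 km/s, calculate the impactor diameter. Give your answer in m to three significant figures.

Rearranging for d: d = [D / (0.0605 · 692^0.36 · 15700^0.43 · 1.62^-0.25)]^(1/0.74).
D = 2270 m.
692^0.36 = 10.53
15700^0.43 = 63.71
1.62^-0.25 = 0.8864
Denominator = 0.0605 × 10.53 × 63.71 × 0.8864 = 35.98
D / 35.98 = 2270 / 35.98 = 63.09
d = 63.09^(1/0.74) = 63.09^1.3514 = 270.7 m

d ≈ 271 m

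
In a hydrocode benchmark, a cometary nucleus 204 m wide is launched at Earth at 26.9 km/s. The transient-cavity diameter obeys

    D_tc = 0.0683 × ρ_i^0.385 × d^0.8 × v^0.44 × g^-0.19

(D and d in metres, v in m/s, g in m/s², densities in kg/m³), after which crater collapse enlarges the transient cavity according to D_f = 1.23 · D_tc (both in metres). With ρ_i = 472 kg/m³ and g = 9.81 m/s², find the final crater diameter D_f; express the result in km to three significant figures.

D_f ≈ 3.65 km

v = 26900 m/s.
ρ_i^0.385 = 472^0.385 = 10.70
d^0.8 = 204^0.8 = 70.42
v^0.44 = 26900^0.44 = 88.94
g^-0.19 = 9.81^-0.19 = 0.6480
D_tc = 0.0683 × 10.70 × 70.42 × 88.94 × 0.6480 = 2966 m
D_f = 1.23 × 2966 = 3648 m
     = 3.648 km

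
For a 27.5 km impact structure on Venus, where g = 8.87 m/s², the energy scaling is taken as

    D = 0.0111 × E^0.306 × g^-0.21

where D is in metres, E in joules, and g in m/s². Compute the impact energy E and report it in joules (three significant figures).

Rearranging: E = [D / (0.0111 · g^-0.21)]^(1/0.306).
D = 27500 m.
g^-0.21 = 8.87^-0.21 = 0.6323
D / (0.0111 × 0.6323) = 27500 / (7.019 × 10^-3) = 3.918 × 10^6
E = (3.918 × 10^6)^3.268 = 3.517 × 10^21 J

E ≈ 3.52 × 10^21 J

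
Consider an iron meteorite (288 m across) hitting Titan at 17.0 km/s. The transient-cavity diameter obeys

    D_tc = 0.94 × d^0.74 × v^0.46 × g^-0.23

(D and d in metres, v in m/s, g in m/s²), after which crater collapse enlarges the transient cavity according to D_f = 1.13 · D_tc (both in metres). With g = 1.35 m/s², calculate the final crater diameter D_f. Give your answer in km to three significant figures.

v = 17000 m/s.
d^0.74 = 288^0.74 = 66.06
v^0.46 = 17000^0.46 = 88.31
g^-0.23 = 1.35^-0.23 = 0.9333
D_tc = 0.94 × 66.06 × 88.31 × 0.9333 = 5118 m
D_f = 1.13 × 5118 = 5783 m
     = 5.783 km

D_f ≈ 5.78 km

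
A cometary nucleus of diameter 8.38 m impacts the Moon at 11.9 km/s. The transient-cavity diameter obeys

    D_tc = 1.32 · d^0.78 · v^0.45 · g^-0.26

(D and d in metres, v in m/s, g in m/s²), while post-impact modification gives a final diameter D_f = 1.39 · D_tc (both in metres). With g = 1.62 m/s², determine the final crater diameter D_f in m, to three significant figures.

v = 11900 m/s.
d^0.78 = 8.38^0.78 = 5.250
v^0.45 = 11900^0.45 = 68.23
g^-0.26 = 1.62^-0.26 = 0.8821
D_tc = 1.32 × 5.250 × 68.23 × 0.8821 = 417.1 m
D_f = 1.39 × 417.1 = 579.8 m

D_f ≈ 580 m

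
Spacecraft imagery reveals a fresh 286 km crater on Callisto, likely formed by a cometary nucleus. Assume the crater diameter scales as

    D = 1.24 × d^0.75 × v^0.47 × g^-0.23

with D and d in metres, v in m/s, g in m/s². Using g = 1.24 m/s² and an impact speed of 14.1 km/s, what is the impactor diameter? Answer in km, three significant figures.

Rearranging for d: d = [D / (1.24 · 14100^0.47 · 1.24^-0.23)]^(1/0.75).
D = 286000 m.
14100^0.47 = 89.15
1.24^-0.23 = 0.9517
Denominator = 1.24 × 89.15 × 0.9517 = 105.2
D / 105.2 = 286000 / 105.2 = 2719
d = 2719^(1/0.75) = 2719^1.3333 = 37940 m

d ≈ 37.9 km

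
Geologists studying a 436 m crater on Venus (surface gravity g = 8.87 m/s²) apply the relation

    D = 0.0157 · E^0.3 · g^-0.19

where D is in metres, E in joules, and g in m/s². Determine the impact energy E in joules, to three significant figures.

E ≈ 2.58 × 10^15 J

Rearranging: E = [D / (0.0157 · g^-0.19)]^(1/0.3).
g^-0.19 = 8.87^-0.19 = 0.6605
D / (0.0157 × 0.6605) = 436 / (0.01037) = 4.204 × 10^4
E = (4.204 × 10^4)^3.3333 = 2.583 × 10^15 J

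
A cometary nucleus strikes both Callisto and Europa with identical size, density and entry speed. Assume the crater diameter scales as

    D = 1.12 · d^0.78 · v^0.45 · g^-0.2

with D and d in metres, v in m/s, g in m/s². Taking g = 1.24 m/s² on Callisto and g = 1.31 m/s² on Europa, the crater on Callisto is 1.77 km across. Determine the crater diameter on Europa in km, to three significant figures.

D ≈ 1.75 km

All impactor-dependent factors cancel in the ratio, leaving D_Europa/D_Callisto = (g_Europa/g_Callisto)^-0.2.
(1.31/1.24)^-0.2 = 1.056^-0.2 = 0.9892
D_Europa = 0.9892 × 1.77 km = 1.75 km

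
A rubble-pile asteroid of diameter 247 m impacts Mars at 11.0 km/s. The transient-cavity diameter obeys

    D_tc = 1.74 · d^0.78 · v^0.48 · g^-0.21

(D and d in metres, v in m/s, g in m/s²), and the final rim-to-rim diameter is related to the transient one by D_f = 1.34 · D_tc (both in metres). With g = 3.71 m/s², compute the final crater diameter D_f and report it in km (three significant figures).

D_f ≈ 11.3 km

v = 11000 m/s.
d^0.78 = 247^0.78 = 73.50
v^0.48 = 11000^0.48 = 87.07
g^-0.21 = 3.71^-0.21 = 0.7593
D_tc = 1.74 × 73.50 × 87.07 × 0.7593 = 8455 m
D_f = 1.34 × 8455 = 11330 m
     = 11.33 km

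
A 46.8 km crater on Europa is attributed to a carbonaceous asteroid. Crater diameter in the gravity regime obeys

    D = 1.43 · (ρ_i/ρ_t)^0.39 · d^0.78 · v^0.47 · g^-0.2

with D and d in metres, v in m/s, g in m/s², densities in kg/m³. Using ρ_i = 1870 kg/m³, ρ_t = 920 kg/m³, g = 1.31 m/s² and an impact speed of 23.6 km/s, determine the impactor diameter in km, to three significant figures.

d ≈ 1.07 km

Rearranging for d: d = [D / (1.43 · (1870/920)^0.39 · 23600^0.47 · 1.31^-0.2)]^(1/0.78).
D = 46800 m.
(1870/920)^0.39 = 1.319
23600^0.47 = 113.6
1.31^-0.2 = 0.9474
Denominator = 1.43 × 1.319 × 113.6 × 0.9474 = 203.0
D / 203.0 = 46800 / 203.0 = 230.5
d = 230.5^(1/0.78) = 230.5^1.2821 = 1069 m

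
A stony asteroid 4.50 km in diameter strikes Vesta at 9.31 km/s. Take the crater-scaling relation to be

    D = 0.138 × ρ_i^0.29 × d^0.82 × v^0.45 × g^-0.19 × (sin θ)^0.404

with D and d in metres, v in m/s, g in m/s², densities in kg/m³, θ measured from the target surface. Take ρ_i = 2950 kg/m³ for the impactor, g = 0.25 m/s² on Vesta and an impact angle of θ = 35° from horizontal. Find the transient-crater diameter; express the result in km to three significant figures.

D ≈ 88.0 km

In SI units: d = 4500 m, v = 9310 m/s.
ρ_i^0.29 = 2950^0.29 = 10.14
d^0.82 = 4500^0.82 = 990.0
v^0.45 = 9310^0.45 = 61.10
g^-0.19 = 0.25^-0.19 = 1.301
(sin 35°)^0.404 = 0.5736^0.404 = 0.7989
D = 0.138 × 10.14 × 990.0 × 61.10 × 1.301 × 0.7989 = 87976 m
   = 87.98 km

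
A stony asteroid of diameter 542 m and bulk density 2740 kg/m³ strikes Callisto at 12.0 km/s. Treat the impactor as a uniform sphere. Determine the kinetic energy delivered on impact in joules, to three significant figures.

v = 12000 m/s.
Mass m = (π/6) ρ d³ = (π/6) × 2740 × (542)³ = 2.284 × 10^11 kg
E = ½ m v² = 0.5 × 2.284 × 10^11 × (12000)² = 1.644 × 10^19 J

E ≈ 1.64 × 10^19 J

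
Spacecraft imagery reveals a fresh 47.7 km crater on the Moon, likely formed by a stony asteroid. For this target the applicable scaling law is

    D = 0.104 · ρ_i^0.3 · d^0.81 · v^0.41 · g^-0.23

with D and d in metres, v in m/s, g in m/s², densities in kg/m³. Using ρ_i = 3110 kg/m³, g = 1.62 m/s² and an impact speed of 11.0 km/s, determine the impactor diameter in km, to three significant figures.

d ≈ 5.13 km

Rearranging for d: d = [D / (0.104 · 3110^0.3 · 11000^0.41 · 1.62^-0.23)]^(1/0.81).
D = 47700 m.
3110^0.3 = 11.16
11000^0.41 = 45.39
1.62^-0.23 = 0.8950
Denominator = 0.104 × 11.16 × 45.39 × 0.8950 = 47.15
D / 47.15 = 47700 / 47.15 = 1012
d = 1012^(1/0.81) = 1012^1.2346 = 5131 m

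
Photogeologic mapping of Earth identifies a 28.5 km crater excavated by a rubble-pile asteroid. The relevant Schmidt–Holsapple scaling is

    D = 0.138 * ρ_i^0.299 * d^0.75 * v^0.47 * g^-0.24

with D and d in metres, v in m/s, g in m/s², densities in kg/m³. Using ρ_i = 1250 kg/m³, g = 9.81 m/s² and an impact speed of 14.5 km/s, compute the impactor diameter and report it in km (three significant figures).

Rearranging for d: d = [D / (0.138 · 1250^0.299 · 14500^0.47 · 9.81^-0.24)]^(1/0.75).
D = 28500 m.
1250^0.299 = 8.433
14500^0.47 = 90.33
9.81^-0.24 = 0.5781
Denominator = 0.138 × 8.433 × 90.33 × 0.5781 = 60.77
D / 60.77 = 28500 / 60.77 = 469.0
d = 469.0^(1/0.75) = 469.0^1.3333 = 3643 m

d ≈ 3.64 km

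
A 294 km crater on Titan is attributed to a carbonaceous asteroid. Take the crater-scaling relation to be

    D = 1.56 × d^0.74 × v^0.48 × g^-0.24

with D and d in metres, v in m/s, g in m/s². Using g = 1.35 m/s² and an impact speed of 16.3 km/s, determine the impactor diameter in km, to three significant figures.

Rearranging for d: d = [D / (1.56 · 16300^0.48 · 1.35^-0.24)]^(1/0.74).
D = 294000 m.
16300^0.48 = 105.2
1.35^-0.24 = 0.9305
Denominator = 1.56 × 105.2 × 0.9305 = 152.7
D / 152.7 = 294000 / 152.7 = 1925
d = 1925^(1/0.74) = 1925^1.3514 = 27452 m

d ≈ 27.5 km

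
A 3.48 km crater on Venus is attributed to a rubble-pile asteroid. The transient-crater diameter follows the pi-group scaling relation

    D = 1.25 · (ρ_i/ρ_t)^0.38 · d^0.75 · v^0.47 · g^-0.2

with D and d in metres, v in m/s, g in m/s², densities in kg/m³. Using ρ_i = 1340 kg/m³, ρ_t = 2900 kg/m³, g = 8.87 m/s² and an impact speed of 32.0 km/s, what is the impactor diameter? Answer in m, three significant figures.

Rearranging for d: d = [D / (1.25 · (1340/2900)^0.38 · 32000^0.47 · 8.87^-0.2)]^(1/0.75).
D = 3480 m.
(1340/2900)^0.38 = 0.7457
32000^0.47 = 131.0
8.87^-0.2 = 0.6463
Denominator = 1.25 × 0.7457 × 131.0 × 0.6463 = 78.92
D / 78.92 = 3480 / 78.92 = 44.10
d = 44.10^(1/0.75) = 44.10^1.3333 = 155.8 m

d ≈ 156 m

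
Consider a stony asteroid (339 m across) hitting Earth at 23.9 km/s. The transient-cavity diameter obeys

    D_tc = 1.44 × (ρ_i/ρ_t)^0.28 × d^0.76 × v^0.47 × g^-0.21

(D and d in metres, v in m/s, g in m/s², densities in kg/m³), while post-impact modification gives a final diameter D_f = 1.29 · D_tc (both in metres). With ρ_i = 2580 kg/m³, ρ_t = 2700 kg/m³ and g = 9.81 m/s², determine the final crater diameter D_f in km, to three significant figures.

D_f ≈ 10.9 km

v = 23900 m/s.
(ρ_i/ρ_t)^0.28 = (2580/2700)^0.28 = 0.9874
d^0.76 = 339^0.76 = 83.74
v^0.47 = 23900^0.47 = 114.2
g^-0.21 = 9.81^-0.21 = 0.6191
D_tc = 1.44 × 0.9874 × 83.74 × 114.2 × 0.6191 = 8418 m
D_f = 1.29 × 8418 = 10859 m
     = 10.86 km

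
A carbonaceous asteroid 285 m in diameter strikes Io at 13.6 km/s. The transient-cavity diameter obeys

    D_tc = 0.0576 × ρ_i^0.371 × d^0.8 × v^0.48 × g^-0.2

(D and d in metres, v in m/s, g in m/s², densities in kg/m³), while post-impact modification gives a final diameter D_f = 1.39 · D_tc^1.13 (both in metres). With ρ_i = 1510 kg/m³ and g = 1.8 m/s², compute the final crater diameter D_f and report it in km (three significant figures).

v = 13600 m/s.
ρ_i^0.371 = 1510^0.371 = 15.11
d^0.8 = 285^0.8 = 92.02
v^0.48 = 13600^0.48 = 96.40
g^-0.2 = 1.8^-0.2 = 0.8891
D_tc = 0.0576 × 15.11 × 92.02 × 96.40 × 0.8891 = 6864 m
D_f = 1.39 × (6864)^1.13 = 30085 m
     = 30.08 km

D_f ≈ 30.1 km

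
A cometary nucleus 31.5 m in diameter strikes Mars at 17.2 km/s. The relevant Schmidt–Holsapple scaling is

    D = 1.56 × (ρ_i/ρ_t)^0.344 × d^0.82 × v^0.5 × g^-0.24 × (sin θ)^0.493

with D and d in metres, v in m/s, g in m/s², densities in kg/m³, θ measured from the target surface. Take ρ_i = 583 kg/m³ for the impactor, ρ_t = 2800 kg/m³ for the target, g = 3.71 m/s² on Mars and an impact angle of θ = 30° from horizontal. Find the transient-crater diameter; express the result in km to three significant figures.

D ≈ 1.05 km

In SI units: v = 17200 m/s.
(ρ_i/ρ_t)^0.344 = (583/2800)^0.344 = 0.5829
d^0.82 = 31.5^0.82 = 16.93
v^0.5 = 17200^0.5 = 131.1
g^-0.24 = 3.71^-0.24 = 0.7300
(sin 30°)^0.493 = 0.5000^0.493 = 0.7105
D = 1.56 × 0.5829 × 16.93 × 131.1 × 0.7300 × 0.7105 = 1047 m
   = 1.047 km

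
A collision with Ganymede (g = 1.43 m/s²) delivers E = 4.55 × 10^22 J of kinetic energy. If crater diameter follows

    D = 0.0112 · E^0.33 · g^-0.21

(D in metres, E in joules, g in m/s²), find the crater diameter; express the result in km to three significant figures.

D ≈ 312 km

E^0.33 = (4.55 × 10^22)^0.33 = 3.000 × 10^7
g^-0.21 = 1.43^-0.21 = 0.9276
D = 0.0112 × 3.000 × 10^7 × 0.9276 = 3.117 × 10^5 m
   = 311.7 km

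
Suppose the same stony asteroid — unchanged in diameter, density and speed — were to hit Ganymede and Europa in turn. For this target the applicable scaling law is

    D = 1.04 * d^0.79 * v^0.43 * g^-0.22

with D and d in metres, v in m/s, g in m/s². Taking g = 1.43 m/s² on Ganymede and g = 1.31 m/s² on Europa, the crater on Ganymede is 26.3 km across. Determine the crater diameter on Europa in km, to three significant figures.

All impactor-dependent factors cancel in the ratio, leaving D_Europa/D_Ganymede = (g_Europa/g_Ganymede)^-0.22.
(1.31/1.43)^-0.22 = 0.9161^-0.22 = 1.019
D_Europa = 1.019 × 26.3 km = 26.8 km

D ≈ 26.8 km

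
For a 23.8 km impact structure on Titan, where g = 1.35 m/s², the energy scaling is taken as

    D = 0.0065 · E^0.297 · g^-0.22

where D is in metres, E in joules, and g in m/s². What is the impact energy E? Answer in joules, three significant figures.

Rearranging: E = [D / (0.0065 · g^-0.22)]^(1/0.297).
D = 23800 m.
g^-0.22 = 1.35^-0.22 = 0.9361
D / (0.0065 × 0.9361) = 23800 / (6.085 × 10^-3) = 3.911 × 10^6
E = (3.911 × 10^6)^3.367 = 1.571 × 10^22 J

E ≈ 1.57 × 10^22 J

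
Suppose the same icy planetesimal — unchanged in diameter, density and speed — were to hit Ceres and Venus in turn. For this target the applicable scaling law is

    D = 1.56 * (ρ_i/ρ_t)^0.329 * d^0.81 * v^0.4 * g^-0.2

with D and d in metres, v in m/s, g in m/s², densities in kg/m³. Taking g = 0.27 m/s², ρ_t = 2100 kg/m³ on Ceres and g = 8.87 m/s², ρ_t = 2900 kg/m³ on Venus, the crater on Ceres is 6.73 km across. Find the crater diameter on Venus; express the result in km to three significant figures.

D ≈ 3.01 km

The impactor-only factors (d, v, ρ_i) cancel in the ratio, leaving D_Venus/D_Ceres = (g_Venus/g_Ceres)^-0.2 · (ρ_t,Ceres/ρ_t,Venus)^0.329.
(8.87/0.27)^-0.2 = 32.85^-0.2 = 0.4974
(2100/2900)^0.329 = 0.7241^0.329 = 0.8992
Ratio = 0.4974 × 0.8992 = 0.4473
D_Venus = 0.4473 × 6.73 km = 3.01 km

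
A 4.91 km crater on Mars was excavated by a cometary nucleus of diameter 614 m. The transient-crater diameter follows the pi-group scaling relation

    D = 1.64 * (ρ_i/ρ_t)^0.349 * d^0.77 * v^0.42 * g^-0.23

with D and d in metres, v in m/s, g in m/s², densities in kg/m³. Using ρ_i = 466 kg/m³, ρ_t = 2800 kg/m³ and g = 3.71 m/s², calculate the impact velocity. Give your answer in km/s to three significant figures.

Rearranging for v: v = [D / (1.64 · (466/2800)^0.349 · 614^0.77 · 3.71^-0.23)]^(1/0.42).
D = 4910 m.
(466/2800)^0.349 = 0.5348
614^0.77 = 140.2
3.71^-0.23 = 0.7397
Denominator = 1.64 × 0.5348 × 140.2 × 0.7397 = 90.96
D / 90.96 = 4910 / 90.96 = 53.98
v = 53.98^(1/0.42) = 53.98^2.381 = 13318 m/s

v ≈ 13.3 km/s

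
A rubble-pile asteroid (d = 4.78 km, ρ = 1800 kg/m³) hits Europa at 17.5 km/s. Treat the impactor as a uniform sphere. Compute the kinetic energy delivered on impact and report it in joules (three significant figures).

d = 4780 m; v = 17500 m/s.
Mass m = (π/6) ρ d³ = (π/6) × 1800 × (4780)³ = 1.029 × 10^14 kg
E = ½ m v² = 0.5 × 1.029 × 10^14 × (17500)² = 1.576 × 10^22 J

E ≈ 1.58 × 10^22 J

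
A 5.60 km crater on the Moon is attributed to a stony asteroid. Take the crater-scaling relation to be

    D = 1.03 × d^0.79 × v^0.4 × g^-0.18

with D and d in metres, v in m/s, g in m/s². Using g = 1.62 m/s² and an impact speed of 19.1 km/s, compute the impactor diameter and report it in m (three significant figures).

Rearranging for d: d = [D / (1.03 · 19100^0.4 · 1.62^-0.18)]^(1/0.79).
D = 5600 m.
19100^0.4 = 51.57
1.62^-0.18 = 0.9168
Denominator = 1.03 × 51.57 × 0.9168 = 48.70
D / 48.70 = 5600 / 48.70 = 115.0
d = 115.0^(1/0.79) = 115.0^1.2658 = 405.9 m

d ≈ 406 m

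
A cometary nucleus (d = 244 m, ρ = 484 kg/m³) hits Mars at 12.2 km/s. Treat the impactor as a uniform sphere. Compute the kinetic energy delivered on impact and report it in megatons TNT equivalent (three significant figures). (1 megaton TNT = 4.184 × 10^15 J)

E ≈ 65.5 Mt TNT

v = 12200 m/s.
Mass m = (π/6) ρ d³ = (π/6) × 484 × (244)³ = 3.681 × 10^9 kg
E = ½ m v² = 0.5 × 3.681 × 10^9 × (12200)² = 2.739 × 10^17 J
   = 2.739 × 10^17 / 4.184×10^15 = 65.46 Mt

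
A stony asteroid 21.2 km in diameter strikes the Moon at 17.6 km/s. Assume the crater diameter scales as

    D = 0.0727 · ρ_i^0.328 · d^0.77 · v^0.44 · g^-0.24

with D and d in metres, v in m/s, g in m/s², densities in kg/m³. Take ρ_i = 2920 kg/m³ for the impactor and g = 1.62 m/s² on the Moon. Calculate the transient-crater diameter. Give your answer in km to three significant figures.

In SI units: d = 21200 m, v = 17600 m/s.
ρ_i^0.328 = 2920^0.328 = 13.70
d^0.77 = 21200^0.77 = 2144
v^0.44 = 17600^0.44 = 73.79
g^-0.24 = 1.62^-0.24 = 0.8907
D = 0.0727 × 13.70 × 2144 × 73.79 × 0.8907 = 1.403 × 10^5 m
   = 140.3 km

D ≈ 140 km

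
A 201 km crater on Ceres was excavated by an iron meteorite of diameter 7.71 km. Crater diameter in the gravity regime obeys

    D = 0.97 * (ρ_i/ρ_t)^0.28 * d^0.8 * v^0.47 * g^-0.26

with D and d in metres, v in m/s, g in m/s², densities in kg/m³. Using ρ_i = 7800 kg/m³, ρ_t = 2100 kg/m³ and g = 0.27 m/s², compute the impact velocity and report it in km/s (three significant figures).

v ≈ 11.0 km/s

Rearranging for v: v = [D / (0.97 · (7800/2100)^0.28 · 7710^0.8 · 0.27^-0.26)]^(1/0.47).
D = 201000 m.
(7800/2100)^0.28 = 1.444
7710^0.8 = 1287
0.27^-0.26 = 1.406
Denominator = 0.97 × 1.444 × 1287 × 1.406 = 2535
D / 2535 = 201000 / 2535 = 79.29
v = 79.29^(1/0.47) = 79.29^2.1277 = 10989 m/s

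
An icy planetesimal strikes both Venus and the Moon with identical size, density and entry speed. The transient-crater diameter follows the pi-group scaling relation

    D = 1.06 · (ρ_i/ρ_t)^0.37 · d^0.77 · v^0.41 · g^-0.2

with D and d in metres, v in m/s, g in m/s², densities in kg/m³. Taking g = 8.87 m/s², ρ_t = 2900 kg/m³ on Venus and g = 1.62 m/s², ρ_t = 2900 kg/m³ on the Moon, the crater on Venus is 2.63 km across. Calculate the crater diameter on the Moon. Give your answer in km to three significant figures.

D ≈ 3.70 km

The impactor-only factors (d, v, ρ_i) cancel in the ratio, leaving D_Moon/D_Venus = (g_Moon/g_Venus)^-0.2 · (ρ_t,Venus/ρ_t,Moon)^0.37.
(1.62/8.87)^-0.2 = 0.1826^-0.2 = 1.405
(2900/2900)^0.37 = 1.000^0.37 = 1.000
Ratio = 1.405 × 1.000 = 1.405
D_Moon = 1.405 × 2.63 km = 3.70 km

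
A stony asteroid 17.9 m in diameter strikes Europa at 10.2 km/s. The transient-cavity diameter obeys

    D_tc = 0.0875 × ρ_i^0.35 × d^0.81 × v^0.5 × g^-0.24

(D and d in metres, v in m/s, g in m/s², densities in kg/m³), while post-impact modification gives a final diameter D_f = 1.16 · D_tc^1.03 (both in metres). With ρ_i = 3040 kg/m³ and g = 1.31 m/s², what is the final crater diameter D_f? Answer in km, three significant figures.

D_f ≈ 2.05 km

v = 10200 m/s.
ρ_i^0.35 = 3040^0.35 = 16.56
d^0.81 = 17.9^0.81 = 10.35
v^0.5 = 10200^0.5 = 101.0
g^-0.24 = 1.31^-0.24 = 0.9372
D_tc = 0.0875 × 16.56 × 10.35 × 101.0 × 0.9372 = 1420 m
D_f = 1.16 × (1420)^1.03 = 2048 m
     = 2.048 km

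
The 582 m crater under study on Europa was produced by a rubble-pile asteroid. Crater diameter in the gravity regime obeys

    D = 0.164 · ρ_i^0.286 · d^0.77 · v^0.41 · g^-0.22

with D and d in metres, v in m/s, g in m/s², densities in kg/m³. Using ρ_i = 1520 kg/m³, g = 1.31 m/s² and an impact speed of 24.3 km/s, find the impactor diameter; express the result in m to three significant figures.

d ≈ 13.4 m

Rearranging for d: d = [D / (0.164 · 1520^0.286 · 24300^0.41 · 1.31^-0.22)]^(1/0.77).
1520^0.286 = 8.128
24300^0.41 = 62.82
1.31^-0.22 = 0.9423
Denominator = 0.164 × 8.128 × 62.82 × 0.9423 = 78.91
D / 78.91 = 582 / 78.91 = 7.375
d = 7.375^(1/0.77) = 7.375^1.2987 = 13.40 m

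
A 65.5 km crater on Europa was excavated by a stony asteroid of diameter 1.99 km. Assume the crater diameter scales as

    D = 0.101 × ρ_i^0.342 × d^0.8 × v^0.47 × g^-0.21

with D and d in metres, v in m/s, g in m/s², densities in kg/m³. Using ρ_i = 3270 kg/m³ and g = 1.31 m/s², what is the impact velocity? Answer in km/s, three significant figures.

Rearranging for v: v = [D / (0.101 · 3270^0.342 · 1990^0.8 · 1.31^-0.21)]^(1/0.47).
D = 65500 m.
3270^0.342 = 15.92
1990^0.8 = 435.6
1.31^-0.21 = 0.9449
Denominator = 0.101 × 15.92 × 435.6 × 0.9449 = 661.8
D / 661.8 = 65500 / 661.8 = 98.97
v = 98.97^(1/0.47) = 98.97^2.1277 = 17613 m/s

v ≈ 17.6 km/s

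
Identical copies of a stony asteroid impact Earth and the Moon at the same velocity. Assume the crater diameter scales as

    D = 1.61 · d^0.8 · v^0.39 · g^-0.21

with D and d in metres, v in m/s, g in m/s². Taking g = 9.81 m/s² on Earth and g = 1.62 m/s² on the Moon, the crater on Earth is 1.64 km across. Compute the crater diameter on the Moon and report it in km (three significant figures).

All impactor-dependent factors cancel in the ratio, leaving D_Moon/D_Earth = (g_Moon/g_Earth)^-0.21.
(1.62/9.81)^-0.21 = 0.1651^-0.21 = 1.460
D_Moon = 1.460 × 1.64 km = 2.39 km

D ≈ 2.39 km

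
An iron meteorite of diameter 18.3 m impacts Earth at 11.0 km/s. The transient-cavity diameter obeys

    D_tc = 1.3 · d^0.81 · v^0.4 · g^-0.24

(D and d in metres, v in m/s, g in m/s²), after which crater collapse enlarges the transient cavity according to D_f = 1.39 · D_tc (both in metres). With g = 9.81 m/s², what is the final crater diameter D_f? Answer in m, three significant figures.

D_f ≈ 455 m

v = 11000 m/s.
d^0.81 = 18.3^0.81 = 10.53
v^0.4 = 11000^0.4 = 41.36
g^-0.24 = 9.81^-0.24 = 0.5781
D_tc = 1.3 × 10.53 × 41.36 × 0.5781 = 327.3 m
D_f = 1.39 × 327.3 = 454.9 m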